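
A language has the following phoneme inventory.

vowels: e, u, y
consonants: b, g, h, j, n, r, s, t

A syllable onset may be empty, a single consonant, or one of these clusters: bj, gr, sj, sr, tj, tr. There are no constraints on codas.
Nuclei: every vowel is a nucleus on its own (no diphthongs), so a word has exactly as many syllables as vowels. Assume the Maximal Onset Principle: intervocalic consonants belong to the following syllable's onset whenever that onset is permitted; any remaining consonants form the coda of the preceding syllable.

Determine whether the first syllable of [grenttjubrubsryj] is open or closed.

closed

Vowels present: e, u, u, y; each is a nucleus, giving 4 syllables.
V1 /e/ – V2 /u/: cluster /nttj/ — the longest permitted-onset suffix is /tj/; onset = /tj/, preceding coda = /nt/.
V2 /u/ – V3 /u/: cluster /br/ — the longest permitted-onset suffix is /r/; onset = /r/, preceding coda = /b/.
V3 /u/ – V4 /y/: /bsr/; trying suffixes from longest down, /sr/ is the first permitted one, so coda /b/ | onset /sr/.
So the parse is grent.tjub.rub.sryj.
Syllable 1 is /grent/ with coda /nt/, so it is closed.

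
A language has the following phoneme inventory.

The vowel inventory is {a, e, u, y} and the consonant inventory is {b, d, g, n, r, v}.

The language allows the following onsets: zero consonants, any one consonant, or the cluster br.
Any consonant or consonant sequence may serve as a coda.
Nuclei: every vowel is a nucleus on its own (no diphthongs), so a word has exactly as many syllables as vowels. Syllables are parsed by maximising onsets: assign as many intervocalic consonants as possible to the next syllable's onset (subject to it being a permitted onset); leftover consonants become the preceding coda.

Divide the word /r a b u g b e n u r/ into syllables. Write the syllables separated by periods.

The vowels are a, u, e, u — 4 nuclei, so 4 syllables.
/a…u/ gap (V1→V2): /b/ is a single consonant, so it becomes the next onset.
/u…e/ gap (V2→V3): cluster /gb/ — the longest permitted-onset suffix is /b/; onset = /b/, preceding coda = /g/.
/e…u/ gap (V3→V4): just /n/ — single C goes to the following onset.

ra.bug.be.nur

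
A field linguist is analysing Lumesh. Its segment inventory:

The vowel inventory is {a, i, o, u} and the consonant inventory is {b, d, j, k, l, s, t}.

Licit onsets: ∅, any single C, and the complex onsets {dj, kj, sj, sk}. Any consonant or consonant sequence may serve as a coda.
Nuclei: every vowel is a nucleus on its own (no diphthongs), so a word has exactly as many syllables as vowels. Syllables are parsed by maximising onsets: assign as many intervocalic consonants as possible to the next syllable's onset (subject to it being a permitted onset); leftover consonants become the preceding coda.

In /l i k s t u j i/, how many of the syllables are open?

The vowels are i, u, i — 3 nuclei, so 3 syllables.
σ1/σ2 boundary: /kst/ splits as /ks/ + /t/ (/t/ is the longest suffix that is a licit onset).
σ2/σ3 boundary: /j/ → onset of the next syllable (single consonants are always licit onsets).
Result: liks.tu.ji.
Classifying each syllable: /liks/ (closed), /tu/ (open), /ji/ (open).
Open syllables: 2.

2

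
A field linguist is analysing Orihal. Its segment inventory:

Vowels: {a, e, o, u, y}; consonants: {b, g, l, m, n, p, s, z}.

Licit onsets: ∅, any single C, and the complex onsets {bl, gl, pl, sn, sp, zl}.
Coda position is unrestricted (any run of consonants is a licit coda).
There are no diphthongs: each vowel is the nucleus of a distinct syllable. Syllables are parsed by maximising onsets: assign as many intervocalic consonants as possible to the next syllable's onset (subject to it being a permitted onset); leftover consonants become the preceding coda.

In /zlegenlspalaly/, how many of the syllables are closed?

1

The vowels are e, e, a, a, y — 5 nuclei, so 5 syllables.
/e…e/ gap (V1→V2): just /g/ — single C goes to the following onset.
/e…a/ gap (V2→V3): /nlsp/; trying suffixes from longest down, /sp/ is the first permitted one, so coda /nl/ | onset /sp/.
/a…a/ gap (V3→V4): /l/ → onset of the next syllable (single consonants are always licit onsets).
/a…y/ gap (V4→V5): /l/ is a single consonant, so it becomes the next onset.
So the parse is zle.genl.spa.la.ly.
Classifying each syllable: /zle/ (open), /genl/ (closed), /spa/ (open), /la/ (open), /ly/ (open).
Closed syllables: 1.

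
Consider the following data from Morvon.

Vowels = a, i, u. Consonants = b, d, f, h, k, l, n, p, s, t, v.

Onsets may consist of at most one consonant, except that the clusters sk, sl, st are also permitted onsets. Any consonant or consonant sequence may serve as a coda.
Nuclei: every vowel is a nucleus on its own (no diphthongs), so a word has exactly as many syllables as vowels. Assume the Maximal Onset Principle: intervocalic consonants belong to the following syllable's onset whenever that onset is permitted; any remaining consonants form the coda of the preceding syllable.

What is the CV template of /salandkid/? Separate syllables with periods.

The vowels are a, a, i — 3 nuclei, so 3 syllables.
V1 /a/ – V2 /a/: /l/ is a single consonant, so it becomes the next onset.
V2 /a/ – V3 /i/: /ndk/ splits as /nd/ + /k/ (/k/ is the longest suffix that is a licit onset).
So the parse is sa.land.kid.
Mapping each syllable to C/V: /sa/ → CV, /land/ → CVCC, /kid/ → CVC.

CV.CVCC.CVC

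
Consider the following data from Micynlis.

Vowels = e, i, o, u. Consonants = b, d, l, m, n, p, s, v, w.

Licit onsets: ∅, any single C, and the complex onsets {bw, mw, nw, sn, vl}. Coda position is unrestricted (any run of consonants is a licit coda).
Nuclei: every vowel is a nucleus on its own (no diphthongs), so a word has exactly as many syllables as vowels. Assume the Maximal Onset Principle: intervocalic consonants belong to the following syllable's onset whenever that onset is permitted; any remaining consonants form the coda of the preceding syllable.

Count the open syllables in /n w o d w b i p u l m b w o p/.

1

Vowels present: o, i, u, o; each is a nucleus, giving 4 syllables.
Between /o/ (V1) and /i/ (V2): /dwb/ splits as /dw/ + /b/ (/b/ is the longest suffix that is a licit onset).
Between /i/ (V2) and /u/ (V3): /p/ is a single consonant, so it becomes the next onset.
Between /u/ (V3) and /o/ (V4): cluster /lmbw/ — the longest permitted-onset suffix is /bw/; onset = /bw/, preceding coda = /lm/.
So the parse is nwodw.bi.pulm.bwop.
Classifying each syllable: /nwodw/ (closed), /bi/ (open), /pulm/ (closed), /bwop/ (closed).
Open syllables: 1.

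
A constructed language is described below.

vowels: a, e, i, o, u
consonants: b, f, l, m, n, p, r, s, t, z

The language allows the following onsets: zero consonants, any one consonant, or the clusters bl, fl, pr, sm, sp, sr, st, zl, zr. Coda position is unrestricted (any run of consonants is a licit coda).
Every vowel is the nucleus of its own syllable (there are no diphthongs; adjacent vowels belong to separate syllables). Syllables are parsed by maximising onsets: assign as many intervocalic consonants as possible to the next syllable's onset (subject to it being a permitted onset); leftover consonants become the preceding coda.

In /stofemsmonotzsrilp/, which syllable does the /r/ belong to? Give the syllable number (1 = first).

5

Vowels present: o, e, o, o, i; each is a nucleus, giving 5 syllables.
/o…e/ gap (V1→V2): /f/ is a single consonant, so it becomes the next onset.
/e…o/ gap (V2→V3): cluster /msm/ — the longest permitted-onset suffix is /sm/; onset = /sm/, preceding coda = /m/.
/o…o/ gap (V3→V4): /n/ is a single consonant, so it becomes the next onset.
/o…i/ gap (V4→V5): /tzsr/; trying suffixes from longest down, /sr/ is the first permitted one, so coda /tz/ | onset /sr/.
Syllabification: sto.fem.smo.notz.srilp.
The /r/ is in the onset of syllable 5 (/srilp/).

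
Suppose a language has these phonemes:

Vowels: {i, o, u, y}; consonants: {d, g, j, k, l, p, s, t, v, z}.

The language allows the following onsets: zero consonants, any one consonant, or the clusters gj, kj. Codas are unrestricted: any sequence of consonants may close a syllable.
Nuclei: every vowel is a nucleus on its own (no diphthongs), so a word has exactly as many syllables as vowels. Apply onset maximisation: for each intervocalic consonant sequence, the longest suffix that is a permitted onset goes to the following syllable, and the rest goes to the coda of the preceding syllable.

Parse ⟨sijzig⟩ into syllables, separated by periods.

sij.zig

Nuclei (vowels): i, i → 2 syllables.
/i…i/ gap (V1→V2): /jz/ — longest licit onset from the right is /z/, leaving /j/ as coda.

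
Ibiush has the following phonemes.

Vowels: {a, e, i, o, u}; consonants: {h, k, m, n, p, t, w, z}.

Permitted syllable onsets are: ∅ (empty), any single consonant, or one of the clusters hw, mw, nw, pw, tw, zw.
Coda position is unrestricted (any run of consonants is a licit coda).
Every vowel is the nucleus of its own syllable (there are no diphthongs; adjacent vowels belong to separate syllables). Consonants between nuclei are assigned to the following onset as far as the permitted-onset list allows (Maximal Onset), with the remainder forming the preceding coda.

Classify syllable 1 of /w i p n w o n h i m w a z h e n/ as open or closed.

The vowels are i, o, i, a, e — 5 nuclei, so 5 syllables.
/i…o/ gap (V1→V2): /pnw/; trying suffixes from longest down, /nw/ is the first permitted one, so coda /p/ | onset /nw/.
/o…i/ gap (V2→V3): /nh/; trying suffixes from longest down, /h/ is the first permitted one, so coda /n/ | onset /h/.
/i…a/ gap (V3→V4): cluster /mw/ — /mw/ is itself a permitted onset, so the whole cluster goes right; preceding coda = ∅.
/a…e/ gap (V4→V5): /zh/ — longest licit onset from the right is /h/, leaving /z/ as coda.
Putting it together: wip.nwon.hi.mwaz.hen.
Syllable 1 is /wip/ with coda /p/, so it is closed.

closed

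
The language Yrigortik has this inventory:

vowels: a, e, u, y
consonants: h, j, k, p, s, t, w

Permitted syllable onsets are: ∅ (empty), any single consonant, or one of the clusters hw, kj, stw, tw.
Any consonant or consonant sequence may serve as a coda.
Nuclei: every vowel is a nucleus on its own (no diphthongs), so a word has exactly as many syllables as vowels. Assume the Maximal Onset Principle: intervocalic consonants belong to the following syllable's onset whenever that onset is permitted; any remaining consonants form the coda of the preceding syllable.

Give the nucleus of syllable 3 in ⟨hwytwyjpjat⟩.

a

Nuclei (vowels): y, y, a → 3 syllables.
The third nucleus (vowel 3 from the left) is /a/.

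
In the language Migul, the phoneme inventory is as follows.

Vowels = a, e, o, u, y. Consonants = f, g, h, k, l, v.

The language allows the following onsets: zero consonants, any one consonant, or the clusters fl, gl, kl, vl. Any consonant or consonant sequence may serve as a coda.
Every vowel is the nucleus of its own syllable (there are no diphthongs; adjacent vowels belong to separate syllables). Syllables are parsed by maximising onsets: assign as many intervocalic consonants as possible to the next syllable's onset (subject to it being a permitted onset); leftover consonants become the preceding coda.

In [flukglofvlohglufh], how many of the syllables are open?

The vowels are u, o, o, u — 4 nuclei, so 4 syllables.
/u…o/ gap (V1→V2): cluster /kgl/ — the longest permitted-onset suffix is /gl/; onset = /gl/, preceding coda = /k/.
/o…o/ gap (V2→V3): /fvl/ splits as /f/ + /vl/ (/vl/ is the longest suffix that is a licit onset).
/o…u/ gap (V3→V4): /hgl/ — longest licit onset from the right is /gl/, leaving /h/ as coda.
Result: fluk.glof.vloh.glufh.
Classifying each syllable: /fluk/ (closed), /glof/ (closed), /vloh/ (closed), /glufh/ (closed).
Open syllables: 0.

0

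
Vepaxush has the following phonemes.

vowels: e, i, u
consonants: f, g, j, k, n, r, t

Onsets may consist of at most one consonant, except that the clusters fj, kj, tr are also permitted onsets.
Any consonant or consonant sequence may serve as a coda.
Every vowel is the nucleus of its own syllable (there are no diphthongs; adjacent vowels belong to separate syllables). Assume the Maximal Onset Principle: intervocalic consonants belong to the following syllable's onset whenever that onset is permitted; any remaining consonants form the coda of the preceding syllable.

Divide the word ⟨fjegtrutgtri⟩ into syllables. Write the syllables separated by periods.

Nuclei (vowels): e, u, i → 3 syllables.
/e…u/ gap (V1→V2): cluster /gtr/ — the longest permitted-onset suffix is /tr/; onset = /tr/, preceding coda = /g/.
/u…i/ gap (V2→V3): /tgtr/ splits as /tg/ + /tr/ (/tr/ is the longest suffix that is a licit onset).

fjeg.trutg.tri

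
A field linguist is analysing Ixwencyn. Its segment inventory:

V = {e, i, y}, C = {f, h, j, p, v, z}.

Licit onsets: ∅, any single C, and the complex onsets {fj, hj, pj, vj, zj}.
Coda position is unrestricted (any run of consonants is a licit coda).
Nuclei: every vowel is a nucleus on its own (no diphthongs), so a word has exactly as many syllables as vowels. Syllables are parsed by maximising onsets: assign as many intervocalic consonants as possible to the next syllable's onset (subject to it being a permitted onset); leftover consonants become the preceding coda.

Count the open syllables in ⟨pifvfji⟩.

Vowels present: i, i; each is a nucleus, giving 2 syllables.
/i…i/ gap (V1→V2): /fvfj/ — longest licit onset from the right is /fj/, leaving /fv/ as coda.
Putting it together: pifv.fji.
Classifying each syllable: /pifv/ (closed), /fji/ (open).
Open syllables: 1.

1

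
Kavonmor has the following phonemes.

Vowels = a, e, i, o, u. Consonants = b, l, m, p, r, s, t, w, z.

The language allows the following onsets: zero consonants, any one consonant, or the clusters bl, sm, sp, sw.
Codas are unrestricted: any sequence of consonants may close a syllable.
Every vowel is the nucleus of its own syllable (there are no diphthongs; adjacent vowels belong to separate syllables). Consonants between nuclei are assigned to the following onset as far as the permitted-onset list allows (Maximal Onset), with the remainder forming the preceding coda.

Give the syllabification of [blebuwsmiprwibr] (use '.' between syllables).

ble.buw.smipr.wibr

The vowels are e, u, i, i — 4 nuclei, so 4 syllables.
/e…u/ gap (V1→V2): /b/ → onset of the next syllable (single consonants are always licit onsets).
/u…i/ gap (V2→V3): /wsm/ — longest licit onset from the right is /sm/, leaving /w/ as coda.
/i…i/ gap (V3→V4): /prw/ — longest licit onset from the right is /w/, leaving /pr/ as coda.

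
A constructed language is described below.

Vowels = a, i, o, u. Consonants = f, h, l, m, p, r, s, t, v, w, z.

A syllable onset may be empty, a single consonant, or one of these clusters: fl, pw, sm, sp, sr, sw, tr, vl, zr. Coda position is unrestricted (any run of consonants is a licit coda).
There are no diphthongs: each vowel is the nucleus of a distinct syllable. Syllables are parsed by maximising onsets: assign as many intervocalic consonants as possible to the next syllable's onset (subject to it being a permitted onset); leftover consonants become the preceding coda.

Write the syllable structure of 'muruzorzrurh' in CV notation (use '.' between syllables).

CV.CV.CVC.CCVCC

Nuclei (vowels): u, u, o, u → 4 syllables.
σ1/σ2 boundary: just /r/ — single C goes to the following onset.
σ2/σ3 boundary: just /z/ — single C goes to the following onset.
σ3/σ4 boundary: /rzr/ — longest licit onset from the right is /zr/, leaving /r/ as coda.
Syllabification: mu.ru.zor.zrurh.
Mapping each syllable to C/V: /mu/ → CV, /ru/ → CV, /zor/ → CVC, /zrurh/ → CCVCC.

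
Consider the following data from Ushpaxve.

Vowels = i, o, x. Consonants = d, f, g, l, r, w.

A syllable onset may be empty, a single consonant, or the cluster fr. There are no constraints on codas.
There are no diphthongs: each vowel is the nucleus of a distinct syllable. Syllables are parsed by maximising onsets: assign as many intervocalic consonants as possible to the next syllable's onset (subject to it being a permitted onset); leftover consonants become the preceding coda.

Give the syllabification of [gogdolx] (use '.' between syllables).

Vowels present: o, o, x; each is a nucleus, giving 3 syllables.
σ1/σ2 boundary: cluster /gd/ — the longest permitted-onset suffix is /d/; onset = /d/, preceding coda = /g/.
σ2/σ3 boundary: /l/ is a single consonant, so it becomes the next onset.

gog.do.lx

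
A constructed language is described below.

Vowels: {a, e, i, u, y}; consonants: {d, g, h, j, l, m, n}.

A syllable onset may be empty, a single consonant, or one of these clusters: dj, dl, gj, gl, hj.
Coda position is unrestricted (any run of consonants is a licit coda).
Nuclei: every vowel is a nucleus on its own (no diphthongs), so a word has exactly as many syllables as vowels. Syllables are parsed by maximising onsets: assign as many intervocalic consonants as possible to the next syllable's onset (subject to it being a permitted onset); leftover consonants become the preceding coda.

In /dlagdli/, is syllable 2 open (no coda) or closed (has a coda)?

The vowels are a, i — 2 nuclei, so 2 syllables.
σ1/σ2 boundary: /gdl/ splits as /g/ + /dl/ (/dl/ is the longest suffix that is a licit onset).
So the parse is dlag.dli.
Syllable 2 is /dli/; it ends in its nucleus with no coda, so it is open.

open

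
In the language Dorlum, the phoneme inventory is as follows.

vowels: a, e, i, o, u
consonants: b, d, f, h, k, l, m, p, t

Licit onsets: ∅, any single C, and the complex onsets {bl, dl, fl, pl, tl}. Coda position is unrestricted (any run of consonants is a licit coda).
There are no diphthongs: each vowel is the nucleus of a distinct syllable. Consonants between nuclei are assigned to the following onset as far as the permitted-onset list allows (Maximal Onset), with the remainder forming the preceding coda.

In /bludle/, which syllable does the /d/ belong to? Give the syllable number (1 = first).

2

The vowels are u, e — 2 nuclei, so 2 syllables.
V1 /u/ – V2 /e/: /dl/ is a licit onset in full, so it all attaches to the next syllable.
Result: blu.dle.
The /d/ is in the onset of syllable 2 (/dle/).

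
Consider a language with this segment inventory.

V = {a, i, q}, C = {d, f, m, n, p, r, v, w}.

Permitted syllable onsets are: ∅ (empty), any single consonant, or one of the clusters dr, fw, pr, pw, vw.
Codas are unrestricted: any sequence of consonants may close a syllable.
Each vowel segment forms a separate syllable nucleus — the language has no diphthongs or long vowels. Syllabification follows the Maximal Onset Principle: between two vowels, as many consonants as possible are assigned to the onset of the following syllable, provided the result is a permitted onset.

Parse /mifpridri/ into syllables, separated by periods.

mif.pri.dri

Vowels present: i, i, i; each is a nucleus, giving 3 syllables.
V1 /i/ – V2 /i/: /fpr/ — longest licit onset from the right is /pr/, leaving /f/ as coda.
V2 /i/ – V3 /i/: /dr/ — entire cluster is a permitted onset → onset /dr/, coda ∅.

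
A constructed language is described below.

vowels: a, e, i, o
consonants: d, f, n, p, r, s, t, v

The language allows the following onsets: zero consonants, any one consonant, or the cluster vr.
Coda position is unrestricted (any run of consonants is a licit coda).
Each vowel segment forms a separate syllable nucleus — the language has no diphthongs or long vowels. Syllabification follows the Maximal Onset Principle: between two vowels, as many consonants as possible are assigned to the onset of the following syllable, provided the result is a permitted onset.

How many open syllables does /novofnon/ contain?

1

Vowels present: o, o, o; each is a nucleus, giving 3 syllables.
σ1/σ2 boundary: /v/ is a single consonant, so it becomes the next onset.
σ2/σ3 boundary: cluster /fn/ — the longest permitted-onset suffix is /n/; onset = /n/, preceding coda = /f/.
Putting it together: no.vof.non.
Classifying each syllable: /no/ (open), /vof/ (closed), /non/ (closed).
Open syllables: 1.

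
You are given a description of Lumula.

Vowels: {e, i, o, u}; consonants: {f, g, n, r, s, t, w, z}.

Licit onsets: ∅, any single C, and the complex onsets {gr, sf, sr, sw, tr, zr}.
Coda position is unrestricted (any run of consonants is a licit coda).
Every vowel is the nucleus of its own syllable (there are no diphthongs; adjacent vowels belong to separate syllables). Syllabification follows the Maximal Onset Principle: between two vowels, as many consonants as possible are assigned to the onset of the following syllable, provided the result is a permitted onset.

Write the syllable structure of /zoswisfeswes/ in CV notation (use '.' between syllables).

Vowels present: o, i, e, e; each is a nucleus, giving 4 syllables.
/o…i/ gap (V1→V2): /sw/ is a licit onset in full, so it all attaches to the next syllable.
/i…e/ gap (V2→V3): cluster /sf/ — /sf/ is itself a permitted onset, so the whole cluster goes right; preceding coda = ∅.
/e…e/ gap (V3→V4): /sw/ is a licit onset in full, so it all attaches to the next syllable.
Putting it together: zo.swi.sfe.swes.
Mapping each syllable to C/V: /zo/ → CV, /swi/ → CCV, /sfe/ → CCV, /swes/ → CCVC.

CV.CCV.CCV.CCVC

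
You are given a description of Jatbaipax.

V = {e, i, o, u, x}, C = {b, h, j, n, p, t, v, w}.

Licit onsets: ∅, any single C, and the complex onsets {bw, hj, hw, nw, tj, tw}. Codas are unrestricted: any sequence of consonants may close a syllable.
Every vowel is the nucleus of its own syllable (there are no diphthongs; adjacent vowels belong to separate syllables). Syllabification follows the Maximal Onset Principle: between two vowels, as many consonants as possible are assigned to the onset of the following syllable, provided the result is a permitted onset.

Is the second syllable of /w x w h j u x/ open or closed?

Vowels present: x, u, x; each is a nucleus, giving 3 syllables.
V1 /x/ – V2 /u/: /whj/; trying suffixes from longest down, /hj/ is the first permitted one, so coda /w/ | onset /hj/.
V2 /u/ – V3 /x/: no consonants, so the boundary falls immediately after /u/.
Result: wxw.hju.x.
Syllable 2 is /hju/; it ends in its nucleus with no coda, so it is open.

open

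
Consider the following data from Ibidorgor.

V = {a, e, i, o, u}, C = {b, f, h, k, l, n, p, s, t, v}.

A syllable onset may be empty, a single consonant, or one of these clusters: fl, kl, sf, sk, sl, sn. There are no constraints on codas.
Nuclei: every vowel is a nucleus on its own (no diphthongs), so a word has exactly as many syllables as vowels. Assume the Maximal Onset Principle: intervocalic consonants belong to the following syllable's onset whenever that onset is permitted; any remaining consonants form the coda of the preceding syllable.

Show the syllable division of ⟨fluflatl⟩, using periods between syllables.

flu.flatl

The vowels are u, a — 2 nuclei, so 2 syllables.
/u…a/ gap (V1→V2): cluster /fl/ — /fl/ is itself a permitted onset, so the whole cluster goes right; preceding coda = ∅.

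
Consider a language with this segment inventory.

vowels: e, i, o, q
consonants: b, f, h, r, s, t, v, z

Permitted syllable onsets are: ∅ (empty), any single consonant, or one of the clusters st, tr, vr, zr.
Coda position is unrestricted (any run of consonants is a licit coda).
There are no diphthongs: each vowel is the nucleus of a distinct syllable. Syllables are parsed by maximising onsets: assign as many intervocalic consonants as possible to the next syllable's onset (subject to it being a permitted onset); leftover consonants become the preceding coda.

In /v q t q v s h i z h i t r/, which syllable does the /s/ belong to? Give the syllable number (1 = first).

2

The vowels are q, q, i, i — 4 nuclei, so 4 syllables.
σ1/σ2 boundary: /t/ → onset of the next syllable (single consonants are always licit onsets).
σ2/σ3 boundary: /vsh/; trying suffixes from longest down, /h/ is the first permitted one, so coda /vs/ | onset /h/.
σ3/σ4 boundary: /zh/ — longest licit onset from the right is /h/, leaving /z/ as coda.
Result: vq.tqvs.hiz.hitr.
The /s/ is in the coda of syllable 2 (/tqvs/).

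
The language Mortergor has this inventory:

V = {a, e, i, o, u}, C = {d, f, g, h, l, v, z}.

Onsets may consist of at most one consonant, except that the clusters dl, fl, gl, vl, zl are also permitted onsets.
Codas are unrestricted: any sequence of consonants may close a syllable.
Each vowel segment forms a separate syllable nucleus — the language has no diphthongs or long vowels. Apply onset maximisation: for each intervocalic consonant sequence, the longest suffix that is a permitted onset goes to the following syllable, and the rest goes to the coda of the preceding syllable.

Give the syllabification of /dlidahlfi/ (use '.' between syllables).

dli.dahl.fi

Vowels present: i, a, i; each is a nucleus, giving 3 syllables.
Between /i/ (V1) and /a/ (V2): /d/ is a single consonant, so it becomes the next onset.
Between /a/ (V2) and /i/ (V3): /hlf/ splits as /hl/ + /f/ (/f/ is the longest suffix that is a licit onset).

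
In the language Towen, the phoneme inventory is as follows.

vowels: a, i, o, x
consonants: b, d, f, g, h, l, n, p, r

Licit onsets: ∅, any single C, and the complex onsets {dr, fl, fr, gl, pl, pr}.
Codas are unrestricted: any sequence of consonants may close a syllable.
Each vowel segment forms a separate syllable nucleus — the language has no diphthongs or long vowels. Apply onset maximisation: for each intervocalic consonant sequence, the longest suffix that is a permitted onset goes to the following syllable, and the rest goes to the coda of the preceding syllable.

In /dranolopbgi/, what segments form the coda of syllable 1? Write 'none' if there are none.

Vowels present: a, o, o, i; each is a nucleus, giving 4 syllables.
σ1/σ2 boundary: just /n/ — single C goes to the following onset.
σ2/σ3 boundary: just /l/ — single C goes to the following onset.
σ3/σ4 boundary: /pbg/ — longest licit onset from the right is /g/, leaving /pb/ as coda.
Syllabification: dra.no.lopb.gi.
Syllable 1 is /dra/: onset /dr/, nucleus /a/, coda ∅.

none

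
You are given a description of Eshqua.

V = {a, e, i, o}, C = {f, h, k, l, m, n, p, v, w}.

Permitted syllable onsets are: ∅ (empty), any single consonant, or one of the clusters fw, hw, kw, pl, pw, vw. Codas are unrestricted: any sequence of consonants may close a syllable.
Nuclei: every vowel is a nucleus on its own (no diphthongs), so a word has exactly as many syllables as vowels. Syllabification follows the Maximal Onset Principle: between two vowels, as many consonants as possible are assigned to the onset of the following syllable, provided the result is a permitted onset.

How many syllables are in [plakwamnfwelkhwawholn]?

5

Vowels present: a, a, e, a, o; each is a nucleus, giving 5 syllables.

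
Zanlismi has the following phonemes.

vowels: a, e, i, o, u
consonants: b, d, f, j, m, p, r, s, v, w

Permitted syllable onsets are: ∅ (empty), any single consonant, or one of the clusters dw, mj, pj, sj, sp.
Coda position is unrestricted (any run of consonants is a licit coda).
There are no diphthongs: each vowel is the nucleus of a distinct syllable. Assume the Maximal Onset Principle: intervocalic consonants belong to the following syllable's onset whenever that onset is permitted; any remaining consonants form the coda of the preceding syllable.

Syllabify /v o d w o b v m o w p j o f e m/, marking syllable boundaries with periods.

The vowels are o, o, o, o, e — 5 nuclei, so 5 syllables.
V1 /o/ – V2 /o/: /dw/ — entire cluster is a permitted onset → onset /dw/, coda ∅.
V2 /o/ – V3 /o/: cluster /bvm/ — the longest permitted-onset suffix is /m/; onset = /m/, preceding coda = /bv/.
V3 /o/ – V4 /o/: /wpj/ — longest licit onset from the right is /pj/, leaving /w/ as coda.
V4 /o/ – V5 /e/: just /f/ — single C goes to the following onset.

vo.dwobv.mow.pjo.fem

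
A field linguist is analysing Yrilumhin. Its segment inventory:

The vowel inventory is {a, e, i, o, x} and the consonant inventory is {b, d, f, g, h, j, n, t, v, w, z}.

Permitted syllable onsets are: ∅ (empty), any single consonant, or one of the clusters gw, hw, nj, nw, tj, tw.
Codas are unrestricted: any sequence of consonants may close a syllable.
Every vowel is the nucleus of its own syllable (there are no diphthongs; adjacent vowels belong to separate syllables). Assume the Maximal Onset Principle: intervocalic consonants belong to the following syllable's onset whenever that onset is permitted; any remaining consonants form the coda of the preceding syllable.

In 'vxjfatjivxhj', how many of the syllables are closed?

2

The vowels are x, a, i, x — 4 nuclei, so 4 syllables.
Between /x/ (V1) and /a/ (V2): /jf/ splits as /j/ + /f/ (/f/ is the longest suffix that is a licit onset).
Between /a/ (V2) and /i/ (V3): /tj/ — entire cluster is a permitted onset → onset /tj/, coda ∅.
Between /i/ (V3) and /x/ (V4): just /v/ — single C goes to the following onset.
Result: vxj.fa.tji.vxhj.
Classifying each syllable: /vxj/ (closed), /fa/ (open), /tji/ (open), /vxhj/ (closed).
Closed syllables: 2.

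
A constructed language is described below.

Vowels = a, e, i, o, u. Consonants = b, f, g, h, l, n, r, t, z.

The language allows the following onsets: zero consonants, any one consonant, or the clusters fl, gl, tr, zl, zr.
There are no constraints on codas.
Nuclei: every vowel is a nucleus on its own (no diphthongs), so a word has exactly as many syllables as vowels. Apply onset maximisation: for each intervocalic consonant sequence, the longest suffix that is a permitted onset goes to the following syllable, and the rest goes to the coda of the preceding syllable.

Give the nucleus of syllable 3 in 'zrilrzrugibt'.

Nuclei (vowels): i, u, i → 3 syllables.
The third nucleus (vowel 3 from the left) is /i/.

i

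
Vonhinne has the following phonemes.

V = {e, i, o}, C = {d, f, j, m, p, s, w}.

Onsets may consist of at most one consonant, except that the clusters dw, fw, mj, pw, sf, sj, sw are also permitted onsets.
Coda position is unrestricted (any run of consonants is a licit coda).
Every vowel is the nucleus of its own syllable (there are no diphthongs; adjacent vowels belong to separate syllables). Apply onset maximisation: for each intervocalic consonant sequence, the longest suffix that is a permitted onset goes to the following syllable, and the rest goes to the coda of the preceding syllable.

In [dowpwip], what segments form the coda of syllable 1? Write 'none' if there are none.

Nuclei (vowels): o, i → 2 syllables.
/o…i/ gap (V1→V2): /wpw/ splits as /w/ + /pw/ (/pw/ is the longest suffix that is a licit onset).
Result: dow.pwip.
Syllable 1 is /dow/: onset /d/, nucleus /o/, coda /w/.

w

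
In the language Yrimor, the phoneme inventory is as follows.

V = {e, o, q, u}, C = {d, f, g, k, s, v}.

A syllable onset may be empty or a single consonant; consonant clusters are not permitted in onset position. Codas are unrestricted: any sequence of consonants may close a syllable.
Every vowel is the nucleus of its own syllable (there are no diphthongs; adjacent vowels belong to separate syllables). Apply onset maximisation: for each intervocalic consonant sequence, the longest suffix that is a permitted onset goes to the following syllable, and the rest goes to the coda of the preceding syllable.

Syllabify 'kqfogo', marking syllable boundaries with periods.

kq.fo.go

Vowels present: q, o, o; each is a nucleus, giving 3 syllables.
Between /q/ (V1) and /o/ (V2): just /f/ — single C goes to the following onset.
Between /o/ (V2) and /o/ (V3): /g/ → onset of the next syllable (single consonants are always licit onsets).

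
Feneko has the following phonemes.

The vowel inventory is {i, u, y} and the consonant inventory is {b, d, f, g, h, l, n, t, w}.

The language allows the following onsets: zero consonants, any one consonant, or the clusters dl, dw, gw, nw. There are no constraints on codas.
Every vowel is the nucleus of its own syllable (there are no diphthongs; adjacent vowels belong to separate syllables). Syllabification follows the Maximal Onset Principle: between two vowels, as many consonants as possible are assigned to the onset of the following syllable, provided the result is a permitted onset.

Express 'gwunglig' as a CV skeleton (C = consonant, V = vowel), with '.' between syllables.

The vowels are u, i — 2 nuclei, so 2 syllables.
/u…i/ gap (V1→V2): /ngl/; trying suffixes from longest down, /l/ is the first permitted one, so coda /ng/ | onset /l/.
Putting it together: gwung.lig.
Mapping each syllable to C/V: /gwung/ → CCVCC, /lig/ → CVC.

CCVCC.CVC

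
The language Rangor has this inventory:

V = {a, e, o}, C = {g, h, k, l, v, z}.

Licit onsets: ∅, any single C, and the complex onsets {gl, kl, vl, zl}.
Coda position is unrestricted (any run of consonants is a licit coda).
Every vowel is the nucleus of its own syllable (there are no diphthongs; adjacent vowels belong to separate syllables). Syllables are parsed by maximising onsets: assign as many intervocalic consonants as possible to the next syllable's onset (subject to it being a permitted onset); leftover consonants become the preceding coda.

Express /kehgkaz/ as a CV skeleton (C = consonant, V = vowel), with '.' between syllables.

The vowels are e, a — 2 nuclei, so 2 syllables.
/e…a/ gap (V1→V2): cluster /hgk/ — the longest permitted-onset suffix is /k/; onset = /k/, preceding coda = /hg/.
So the parse is kehg.kaz.
Mapping each syllable to C/V: /kehg/ → CVCC, /kaz/ → CVC.

CVCC.CVC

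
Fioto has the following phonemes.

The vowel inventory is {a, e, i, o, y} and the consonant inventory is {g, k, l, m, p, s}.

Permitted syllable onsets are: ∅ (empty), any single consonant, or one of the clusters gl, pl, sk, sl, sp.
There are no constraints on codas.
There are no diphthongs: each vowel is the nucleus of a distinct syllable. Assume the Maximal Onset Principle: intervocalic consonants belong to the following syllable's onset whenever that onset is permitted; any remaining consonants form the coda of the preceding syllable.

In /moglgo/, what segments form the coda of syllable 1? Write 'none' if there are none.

gl

The vowels are o, o — 2 nuclei, so 2 syllables.
σ1/σ2 boundary: cluster /glg/ — the longest permitted-onset suffix is /g/; onset = /g/, preceding coda = /gl/.
So the parse is mogl.go.
Syllable 1 is /mogl/: onset /m/, nucleus /o/, coda /gl/.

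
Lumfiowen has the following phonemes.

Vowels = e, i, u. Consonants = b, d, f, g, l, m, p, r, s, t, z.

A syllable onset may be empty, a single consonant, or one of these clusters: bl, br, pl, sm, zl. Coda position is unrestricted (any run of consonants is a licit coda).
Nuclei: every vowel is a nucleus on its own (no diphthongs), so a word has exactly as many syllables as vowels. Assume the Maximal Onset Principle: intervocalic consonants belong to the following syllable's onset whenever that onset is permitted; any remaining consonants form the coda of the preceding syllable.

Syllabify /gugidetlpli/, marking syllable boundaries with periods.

gu.gi.detl.pli

Vowels present: u, i, e, i; each is a nucleus, giving 4 syllables.
σ1/σ2 boundary: /g/ is a single consonant, so it becomes the next onset.
σ2/σ3 boundary: just /d/ — single C goes to the following onset.
σ3/σ4 boundary: /tlpl/ — longest licit onset from the right is /pl/, leaving /tl/ as coda.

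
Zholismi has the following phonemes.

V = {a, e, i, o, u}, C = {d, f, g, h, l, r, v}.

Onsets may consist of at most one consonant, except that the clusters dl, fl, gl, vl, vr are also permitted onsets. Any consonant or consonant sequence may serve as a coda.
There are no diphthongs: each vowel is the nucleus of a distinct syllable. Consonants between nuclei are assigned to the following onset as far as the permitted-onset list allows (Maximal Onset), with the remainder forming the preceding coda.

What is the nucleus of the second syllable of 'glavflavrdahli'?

a

Vowels present: a, a, a, i; each is a nucleus, giving 4 syllables.
The second nucleus (vowel 2 from the left) is /a/.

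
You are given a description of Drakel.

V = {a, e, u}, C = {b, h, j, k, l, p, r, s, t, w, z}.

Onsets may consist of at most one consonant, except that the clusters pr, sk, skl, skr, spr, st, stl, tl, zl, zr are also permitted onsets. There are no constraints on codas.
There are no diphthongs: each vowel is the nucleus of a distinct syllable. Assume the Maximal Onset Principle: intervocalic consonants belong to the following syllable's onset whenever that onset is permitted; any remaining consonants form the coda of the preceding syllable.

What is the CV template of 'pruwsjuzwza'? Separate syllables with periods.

CCVCC.CVCC.CV

The vowels are u, u, a — 3 nuclei, so 3 syllables.
σ1/σ2 boundary: cluster /wsj/ — the longest permitted-onset suffix is /j/; onset = /j/, preceding coda = /ws/.
σ2/σ3 boundary: /zwz/ — longest licit onset from the right is /z/, leaving /zw/ as coda.
Syllabification: pruws.juzw.za.
Mapping each syllable to C/V: /pruws/ → CCVCC, /juzw/ → CVCC, /za/ → CV.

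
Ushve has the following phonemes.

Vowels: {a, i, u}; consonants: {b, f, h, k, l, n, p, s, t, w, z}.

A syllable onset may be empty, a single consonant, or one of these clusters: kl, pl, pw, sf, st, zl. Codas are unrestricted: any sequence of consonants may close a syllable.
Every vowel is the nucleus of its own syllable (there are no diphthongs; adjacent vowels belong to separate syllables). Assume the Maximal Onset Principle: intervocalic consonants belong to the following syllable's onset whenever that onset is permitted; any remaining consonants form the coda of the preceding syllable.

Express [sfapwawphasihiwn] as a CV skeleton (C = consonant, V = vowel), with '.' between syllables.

CCV.CCVCC.CV.CV.CVCC

Nuclei (vowels): a, a, a, i, i → 5 syllables.
σ1/σ2 boundary: cluster /pw/ — /pw/ is itself a permitted onset, so the whole cluster goes right; preceding coda = ∅.
σ2/σ3 boundary: /wph/; trying suffixes from longest down, /h/ is the first permitted one, so coda /wp/ | onset /h/.
σ3/σ4 boundary: /s/ is a single consonant, so it becomes the next onset.
σ4/σ5 boundary: /h/ → onset of the next syllable (single consonants are always licit onsets).
Result: sfa.pwawp.ha.si.hiwn.
Mapping each syllable to C/V: /sfa/ → CCV, /pwawp/ → CCVCC, /ha/ → CV, /si/ → CV, /hiwn/ → CVCC.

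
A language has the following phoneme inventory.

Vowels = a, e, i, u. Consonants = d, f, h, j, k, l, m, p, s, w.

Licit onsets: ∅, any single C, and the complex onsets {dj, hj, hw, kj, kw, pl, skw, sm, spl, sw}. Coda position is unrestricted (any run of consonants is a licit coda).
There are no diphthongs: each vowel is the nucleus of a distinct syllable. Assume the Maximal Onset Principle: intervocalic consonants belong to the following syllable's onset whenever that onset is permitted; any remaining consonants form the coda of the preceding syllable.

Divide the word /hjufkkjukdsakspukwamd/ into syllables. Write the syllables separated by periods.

The vowels are u, u, a, u, a — 5 nuclei, so 5 syllables.
/u…u/ gap (V1→V2): /fkkj/; trying suffixes from longest down, /kj/ is the first permitted one, so coda /fk/ | onset /kj/.
/u…a/ gap (V2→V3): cluster /kds/ — the longest permitted-onset suffix is /s/; onset = /s/, preceding coda = /kd/.
/a…u/ gap (V3→V4): /ksp/; trying suffixes from longest down, /p/ is the first permitted one, so coda /ks/ | onset /p/.
/u…a/ gap (V4→V5): cluster /kw/ — /kw/ is itself a permitted onset, so the whole cluster goes right; preceding coda = ∅.

hjufk.kjukd.saks.pu.kwamd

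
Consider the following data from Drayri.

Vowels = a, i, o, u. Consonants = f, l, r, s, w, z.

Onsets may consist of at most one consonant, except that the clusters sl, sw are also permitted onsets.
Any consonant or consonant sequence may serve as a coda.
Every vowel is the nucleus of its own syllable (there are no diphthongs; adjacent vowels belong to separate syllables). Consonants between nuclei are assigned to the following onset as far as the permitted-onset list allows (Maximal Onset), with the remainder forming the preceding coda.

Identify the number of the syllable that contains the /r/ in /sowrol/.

Vowels present: o, o; each is a nucleus, giving 2 syllables.
Between /o/ (V1) and /o/ (V2): /wr/; trying suffixes from longest down, /r/ is the first permitted one, so coda /w/ | onset /r/.
Result: sow.rol.
The /r/ is in the onset of syllable 2 (/rol/).

2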